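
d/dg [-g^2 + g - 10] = 1 - 2*g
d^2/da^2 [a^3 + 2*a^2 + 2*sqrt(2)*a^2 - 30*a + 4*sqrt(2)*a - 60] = 6*a + 4 + 4*sqrt(2)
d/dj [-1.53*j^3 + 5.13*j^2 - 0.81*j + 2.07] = -4.59*j^2 + 10.26*j - 0.81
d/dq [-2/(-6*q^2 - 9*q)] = 2*(-4*q - 3)/(3*q^2*(2*q + 3)^2)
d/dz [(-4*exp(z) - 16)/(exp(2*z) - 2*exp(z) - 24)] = 4*exp(z)/(exp(2*z) - 12*exp(z) + 36)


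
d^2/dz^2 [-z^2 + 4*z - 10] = -2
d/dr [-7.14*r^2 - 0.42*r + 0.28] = -14.28*r - 0.42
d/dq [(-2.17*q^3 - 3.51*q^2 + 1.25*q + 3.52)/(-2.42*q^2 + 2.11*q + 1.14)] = (5.2514*q^4 - 9.1574*q^3 - 11.8025*q^2 + 9.034*q - 6.0022)/(5.8564*q^4 - 10.2124*q^3 - 1.0655*q^2 + 4.8108*q + 1.2996)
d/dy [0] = 0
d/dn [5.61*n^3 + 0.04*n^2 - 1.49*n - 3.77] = 16.83*n^2 + 0.08*n - 1.49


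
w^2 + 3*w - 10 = (w - 2)*(w + 5)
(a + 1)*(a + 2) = a^2 + 3*a + 2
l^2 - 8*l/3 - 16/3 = (l - 4)*(l + 4/3)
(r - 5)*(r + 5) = r^2 - 25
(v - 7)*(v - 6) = v^2 - 13*v + 42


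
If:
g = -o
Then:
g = -o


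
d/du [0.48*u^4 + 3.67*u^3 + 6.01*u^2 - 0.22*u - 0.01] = 1.92*u^3 + 11.01*u^2 + 12.02*u - 0.22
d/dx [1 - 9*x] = -9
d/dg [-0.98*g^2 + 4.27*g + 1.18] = 4.27 - 1.96*g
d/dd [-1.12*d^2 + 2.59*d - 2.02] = 2.59 - 2.24*d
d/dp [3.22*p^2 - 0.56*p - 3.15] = 6.44*p - 0.56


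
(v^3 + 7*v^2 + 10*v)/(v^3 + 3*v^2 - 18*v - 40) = v/(v - 4)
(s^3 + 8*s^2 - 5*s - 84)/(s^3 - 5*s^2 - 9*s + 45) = (s^2 + 11*s + 28)/(s^2 - 2*s - 15)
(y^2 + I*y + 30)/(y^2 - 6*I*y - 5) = (y + 6*I)/(y - I)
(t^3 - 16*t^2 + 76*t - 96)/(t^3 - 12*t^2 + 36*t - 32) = (t - 6)/(t - 2)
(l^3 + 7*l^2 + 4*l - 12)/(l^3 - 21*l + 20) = (l^2 + 8*l + 12)/(l^2 + l - 20)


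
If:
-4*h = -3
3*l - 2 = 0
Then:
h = 3/4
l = 2/3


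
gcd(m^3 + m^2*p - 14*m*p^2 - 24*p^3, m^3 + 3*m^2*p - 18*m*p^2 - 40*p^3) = -m^2 + 2*m*p + 8*p^2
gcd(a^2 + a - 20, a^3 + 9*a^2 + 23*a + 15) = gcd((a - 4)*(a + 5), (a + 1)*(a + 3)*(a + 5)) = a + 5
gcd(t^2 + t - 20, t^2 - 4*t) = t - 4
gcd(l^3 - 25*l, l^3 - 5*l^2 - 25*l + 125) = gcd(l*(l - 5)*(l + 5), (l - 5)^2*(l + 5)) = l^2 - 25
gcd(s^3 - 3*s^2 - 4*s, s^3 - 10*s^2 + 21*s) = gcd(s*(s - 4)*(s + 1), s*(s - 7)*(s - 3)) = s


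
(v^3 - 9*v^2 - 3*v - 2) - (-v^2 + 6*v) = v^3 - 8*v^2 - 9*v - 2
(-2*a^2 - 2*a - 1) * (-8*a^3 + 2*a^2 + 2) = 16*a^5 + 12*a^4 + 4*a^3 - 6*a^2 - 4*a - 2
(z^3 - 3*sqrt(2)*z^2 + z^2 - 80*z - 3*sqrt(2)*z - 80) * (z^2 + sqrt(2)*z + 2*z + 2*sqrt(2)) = z^5 - 2*sqrt(2)*z^4 + 3*z^4 - 84*z^3 - 6*sqrt(2)*z^3 - 258*z^2 - 84*sqrt(2)*z^2 - 240*sqrt(2)*z - 172*z - 160*sqrt(2)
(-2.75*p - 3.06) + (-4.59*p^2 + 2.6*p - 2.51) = -4.59*p^2 - 0.15*p - 5.57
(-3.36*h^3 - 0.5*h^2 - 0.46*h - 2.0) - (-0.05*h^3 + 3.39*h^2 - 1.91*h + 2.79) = -3.31*h^3 - 3.89*h^2 + 1.45*h - 4.79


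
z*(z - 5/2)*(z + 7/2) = z^3 + z^2 - 35*z/4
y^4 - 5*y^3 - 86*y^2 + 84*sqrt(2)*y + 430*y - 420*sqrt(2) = (y - 5)*(y - 6*sqrt(2))*(y - sqrt(2))*(y + 7*sqrt(2))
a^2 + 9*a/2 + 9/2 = (a + 3/2)*(a + 3)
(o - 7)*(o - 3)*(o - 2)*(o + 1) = o^4 - 11*o^3 + 29*o^2 - o - 42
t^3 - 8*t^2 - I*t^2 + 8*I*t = t*(t - 8)*(t - I)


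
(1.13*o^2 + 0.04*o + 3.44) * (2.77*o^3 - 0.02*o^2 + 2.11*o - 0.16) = 3.1301*o^5 + 0.0882*o^4 + 11.9123*o^3 - 0.1652*o^2 + 7.252*o - 0.5504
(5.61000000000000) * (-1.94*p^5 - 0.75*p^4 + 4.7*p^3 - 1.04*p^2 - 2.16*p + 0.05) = -10.8834*p^5 - 4.2075*p^4 + 26.367*p^3 - 5.8344*p^2 - 12.1176*p + 0.2805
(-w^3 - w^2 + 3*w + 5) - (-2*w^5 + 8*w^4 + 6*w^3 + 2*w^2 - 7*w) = 2*w^5 - 8*w^4 - 7*w^3 - 3*w^2 + 10*w + 5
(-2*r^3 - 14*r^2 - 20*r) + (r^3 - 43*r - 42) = -r^3 - 14*r^2 - 63*r - 42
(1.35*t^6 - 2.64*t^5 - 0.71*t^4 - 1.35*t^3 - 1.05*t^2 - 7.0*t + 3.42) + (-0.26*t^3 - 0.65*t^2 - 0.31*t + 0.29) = 1.35*t^6 - 2.64*t^5 - 0.71*t^4 - 1.61*t^3 - 1.7*t^2 - 7.31*t + 3.71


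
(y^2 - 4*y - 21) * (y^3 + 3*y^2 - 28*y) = y^5 - y^4 - 61*y^3 + 49*y^2 + 588*y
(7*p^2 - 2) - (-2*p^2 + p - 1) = 9*p^2 - p - 1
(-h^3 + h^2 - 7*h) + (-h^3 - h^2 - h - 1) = -2*h^3 - 8*h - 1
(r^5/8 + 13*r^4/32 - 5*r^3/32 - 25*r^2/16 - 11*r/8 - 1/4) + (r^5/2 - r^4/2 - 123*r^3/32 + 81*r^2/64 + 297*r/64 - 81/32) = 5*r^5/8 - 3*r^4/32 - 4*r^3 - 19*r^2/64 + 209*r/64 - 89/32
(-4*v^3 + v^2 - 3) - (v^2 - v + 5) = -4*v^3 + v - 8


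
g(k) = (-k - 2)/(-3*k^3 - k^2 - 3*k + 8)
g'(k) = (-k - 2)*(9*k^2 + 2*k + 3)/(-3*k^3 - k^2 - 3*k + 8)^2 - 1/(-3*k^3 - k^2 - 3*k + 8) = (3*k^3 + k^2 + 3*k - (k + 2)*(9*k^2 + 2*k + 3) - 8)/(3*k^3 + k^2 + 3*k - 8)^2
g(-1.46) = -0.03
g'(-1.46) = -0.08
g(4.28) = 0.02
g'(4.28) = -0.01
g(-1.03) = -0.07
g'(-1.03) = -0.13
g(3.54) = 0.04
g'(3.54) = -0.02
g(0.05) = -0.26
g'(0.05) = -0.23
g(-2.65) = 0.01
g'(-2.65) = -0.01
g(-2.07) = 0.00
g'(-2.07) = -0.03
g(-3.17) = 0.01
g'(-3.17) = -0.00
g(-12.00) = 0.00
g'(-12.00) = 0.00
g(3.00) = 0.05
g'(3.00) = -0.04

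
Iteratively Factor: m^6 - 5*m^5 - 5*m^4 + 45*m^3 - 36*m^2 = (m + 3)*(m^5 - 8*m^4 + 19*m^3 - 12*m^2) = m*(m + 3)*(m^4 - 8*m^3 + 19*m^2 - 12*m) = m^2*(m + 3)*(m^3 - 8*m^2 + 19*m - 12) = m^2*(m - 4)*(m + 3)*(m^2 - 4*m + 3) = m^2*(m - 4)*(m - 1)*(m + 3)*(m - 3)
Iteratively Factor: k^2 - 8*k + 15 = (k - 3)*(k - 5)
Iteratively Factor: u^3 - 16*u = (u - 4)*(u^2 + 4*u) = (u - 4)*(u + 4)*(u)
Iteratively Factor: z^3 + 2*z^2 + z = (z + 1)*(z^2 + z) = z*(z + 1)*(z + 1)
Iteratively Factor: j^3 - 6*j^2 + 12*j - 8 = (j - 2)*(j^2 - 4*j + 4) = (j - 2)^2*(j - 2)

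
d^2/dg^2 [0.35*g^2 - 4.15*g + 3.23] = 0.700000000000000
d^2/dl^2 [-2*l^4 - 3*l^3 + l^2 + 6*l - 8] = -24*l^2 - 18*l + 2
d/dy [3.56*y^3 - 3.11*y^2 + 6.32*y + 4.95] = 10.68*y^2 - 6.22*y + 6.32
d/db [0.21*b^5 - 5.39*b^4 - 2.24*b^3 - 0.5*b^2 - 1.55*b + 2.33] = 1.05*b^4 - 21.56*b^3 - 6.72*b^2 - 1.0*b - 1.55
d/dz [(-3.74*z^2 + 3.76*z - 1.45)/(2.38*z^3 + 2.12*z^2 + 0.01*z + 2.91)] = (8.9012*z^4 - 17.8976*z^3 + 2.3444*z^2 - 15.6188*z + 10.9561)/(5.6644*z^6 + 10.0912*z^5 + 4.542*z^4 + 13.894*z^3 + 12.3385*z^2 + 0.0582*z + 8.4681)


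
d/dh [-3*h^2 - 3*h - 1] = -6*h - 3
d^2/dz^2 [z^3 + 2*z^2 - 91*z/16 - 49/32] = 6*z + 4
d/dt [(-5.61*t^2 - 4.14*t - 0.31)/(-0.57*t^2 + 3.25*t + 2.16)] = (-20.5923*t^2 - 24.5886*t - 7.9349)/(0.3249*t^4 - 3.705*t^3 + 8.1001*t^2 + 14.04*t + 4.6656)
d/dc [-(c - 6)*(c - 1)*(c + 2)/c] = -2*c + 5 + 12/c^2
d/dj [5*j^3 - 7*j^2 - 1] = j*(15*j - 14)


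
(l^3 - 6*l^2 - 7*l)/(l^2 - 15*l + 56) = l*(l + 1)/(l - 8)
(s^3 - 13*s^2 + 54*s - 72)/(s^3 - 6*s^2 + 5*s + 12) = (s - 6)/(s + 1)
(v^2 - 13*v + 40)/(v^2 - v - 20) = (v - 8)/(v + 4)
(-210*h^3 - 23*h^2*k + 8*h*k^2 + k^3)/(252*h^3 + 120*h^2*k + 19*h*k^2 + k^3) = (-5*h + k)/(6*h + k)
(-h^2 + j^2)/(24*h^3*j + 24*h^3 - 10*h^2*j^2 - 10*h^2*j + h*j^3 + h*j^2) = (-h^2 + j^2)/(h*(24*h^2*j + 24*h^2 - 10*h*j^2 - 10*h*j + j^3 + j^2))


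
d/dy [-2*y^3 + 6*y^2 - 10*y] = -6*y^2 + 12*y - 10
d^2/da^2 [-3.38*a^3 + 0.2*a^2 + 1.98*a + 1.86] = 0.4 - 20.28*a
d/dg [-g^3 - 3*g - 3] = -3*g^2 - 3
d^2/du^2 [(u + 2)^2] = 2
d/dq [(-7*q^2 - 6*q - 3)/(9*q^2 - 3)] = 2*(9*q^2 + 16*q + 3)/(3*(9*q^4 - 6*q^2 + 1))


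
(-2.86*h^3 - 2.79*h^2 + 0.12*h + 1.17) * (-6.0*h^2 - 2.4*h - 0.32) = 17.16*h^5 + 23.604*h^4 + 6.8912*h^3 - 6.4152*h^2 - 2.8464*h - 0.3744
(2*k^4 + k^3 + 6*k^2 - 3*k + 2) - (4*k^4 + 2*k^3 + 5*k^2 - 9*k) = -2*k^4 - k^3 + k^2 + 6*k + 2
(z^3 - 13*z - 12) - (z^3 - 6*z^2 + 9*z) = 6*z^2 - 22*z - 12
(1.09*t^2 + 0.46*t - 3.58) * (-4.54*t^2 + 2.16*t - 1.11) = -4.9486*t^4 + 0.266*t^3 + 16.0369*t^2 - 8.2434*t + 3.9738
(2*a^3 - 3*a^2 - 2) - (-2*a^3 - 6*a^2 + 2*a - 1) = 4*a^3 + 3*a^2 - 2*a - 1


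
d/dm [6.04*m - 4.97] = 6.04000000000000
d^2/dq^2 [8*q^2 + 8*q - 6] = 16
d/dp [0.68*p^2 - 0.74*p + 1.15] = 1.36*p - 0.74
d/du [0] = 0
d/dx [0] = 0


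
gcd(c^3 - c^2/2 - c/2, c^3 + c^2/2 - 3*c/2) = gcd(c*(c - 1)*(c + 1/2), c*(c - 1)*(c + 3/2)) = c^2 - c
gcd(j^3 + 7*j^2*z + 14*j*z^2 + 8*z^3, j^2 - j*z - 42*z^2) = 1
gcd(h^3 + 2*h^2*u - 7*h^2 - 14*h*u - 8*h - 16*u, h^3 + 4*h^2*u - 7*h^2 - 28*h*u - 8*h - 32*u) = h^2 - 7*h - 8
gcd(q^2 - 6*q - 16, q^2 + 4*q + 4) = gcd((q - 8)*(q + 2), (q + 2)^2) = q + 2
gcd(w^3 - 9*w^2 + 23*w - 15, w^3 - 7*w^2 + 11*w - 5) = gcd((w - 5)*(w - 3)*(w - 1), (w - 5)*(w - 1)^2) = w^2 - 6*w + 5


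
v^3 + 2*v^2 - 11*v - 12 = (v - 3)*(v + 1)*(v + 4)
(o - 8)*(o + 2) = o^2 - 6*o - 16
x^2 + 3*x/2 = x*(x + 3/2)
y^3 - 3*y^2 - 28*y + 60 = (y - 6)*(y - 2)*(y + 5)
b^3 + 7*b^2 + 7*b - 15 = (b - 1)*(b + 3)*(b + 5)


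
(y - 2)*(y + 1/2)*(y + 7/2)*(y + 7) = y^4 + 9*y^3 + 31*y^2/4 - 189*y/4 - 49/2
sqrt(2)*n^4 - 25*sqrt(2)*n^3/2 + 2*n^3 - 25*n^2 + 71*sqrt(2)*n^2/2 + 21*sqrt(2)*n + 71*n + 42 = (n - 7)*(n - 6)*(n + sqrt(2))*(sqrt(2)*n + sqrt(2)/2)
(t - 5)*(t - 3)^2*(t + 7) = t^4 - 4*t^3 - 38*t^2 + 228*t - 315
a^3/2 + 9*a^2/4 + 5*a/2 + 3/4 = (a/2 + 1/2)*(a + 1/2)*(a + 3)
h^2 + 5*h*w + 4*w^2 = (h + w)*(h + 4*w)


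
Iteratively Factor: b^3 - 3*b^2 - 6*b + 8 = (b - 4)*(b^2 + b - 2) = (b - 4)*(b - 1)*(b + 2)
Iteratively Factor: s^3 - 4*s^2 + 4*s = (s - 2)*(s^2 - 2*s) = s*(s - 2)*(s - 2)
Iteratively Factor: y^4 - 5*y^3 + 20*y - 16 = (y - 4)*(y^3 - y^2 - 4*y + 4) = (y - 4)*(y - 2)*(y^2 + y - 2) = (y - 4)*(y - 2)*(y - 1)*(y + 2)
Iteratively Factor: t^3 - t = (t + 1)*(t^2 - t) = (t - 1)*(t + 1)*(t)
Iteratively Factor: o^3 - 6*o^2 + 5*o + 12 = (o - 3)*(o^2 - 3*o - 4) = (o - 4)*(o - 3)*(o + 1)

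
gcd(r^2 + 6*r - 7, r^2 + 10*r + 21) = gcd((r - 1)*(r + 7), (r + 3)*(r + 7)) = r + 7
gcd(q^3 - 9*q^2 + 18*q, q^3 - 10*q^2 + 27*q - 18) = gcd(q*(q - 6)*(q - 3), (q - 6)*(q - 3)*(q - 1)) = q^2 - 9*q + 18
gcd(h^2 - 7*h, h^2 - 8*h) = h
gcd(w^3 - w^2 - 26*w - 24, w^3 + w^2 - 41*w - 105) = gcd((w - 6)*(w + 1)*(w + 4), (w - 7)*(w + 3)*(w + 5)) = 1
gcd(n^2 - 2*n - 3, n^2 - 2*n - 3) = n^2 - 2*n - 3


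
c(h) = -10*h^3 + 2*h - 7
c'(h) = 2 - 30*h^2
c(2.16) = -103.46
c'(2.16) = -137.97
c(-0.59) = -6.13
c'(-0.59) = -8.44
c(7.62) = -4416.27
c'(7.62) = -1739.93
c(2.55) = -167.71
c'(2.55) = -193.08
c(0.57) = -7.71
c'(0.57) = -7.75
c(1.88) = -69.69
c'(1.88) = -104.03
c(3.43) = -403.68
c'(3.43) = -350.95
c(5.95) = -2101.55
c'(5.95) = -1060.08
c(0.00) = -7.00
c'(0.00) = 2.00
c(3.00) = -271.00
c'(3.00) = -268.00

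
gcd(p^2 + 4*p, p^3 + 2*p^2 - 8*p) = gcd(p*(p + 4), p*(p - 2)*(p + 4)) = p^2 + 4*p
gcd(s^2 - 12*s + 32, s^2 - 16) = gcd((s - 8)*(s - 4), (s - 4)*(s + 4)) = s - 4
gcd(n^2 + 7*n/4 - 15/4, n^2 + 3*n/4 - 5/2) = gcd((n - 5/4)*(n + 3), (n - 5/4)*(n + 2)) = n - 5/4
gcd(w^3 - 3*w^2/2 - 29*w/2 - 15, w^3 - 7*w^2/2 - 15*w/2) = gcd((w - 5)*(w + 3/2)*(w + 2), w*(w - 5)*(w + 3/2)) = w^2 - 7*w/2 - 15/2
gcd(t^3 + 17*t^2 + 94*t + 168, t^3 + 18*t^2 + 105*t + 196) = t^2 + 11*t + 28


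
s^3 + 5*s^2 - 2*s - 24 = (s - 2)*(s + 3)*(s + 4)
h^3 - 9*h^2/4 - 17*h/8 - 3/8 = (h - 3)*(h + 1/4)*(h + 1/2)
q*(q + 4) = q^2 + 4*q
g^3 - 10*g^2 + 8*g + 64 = (g - 8)*(g - 4)*(g + 2)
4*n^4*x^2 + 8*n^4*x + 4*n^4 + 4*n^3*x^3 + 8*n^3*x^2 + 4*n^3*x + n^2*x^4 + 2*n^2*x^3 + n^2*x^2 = (2*n + x)^2*(n*x + n)^2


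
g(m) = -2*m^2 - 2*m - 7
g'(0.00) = -2.00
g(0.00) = -7.00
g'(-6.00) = 22.00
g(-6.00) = -67.00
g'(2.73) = -12.92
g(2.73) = -27.37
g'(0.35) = -3.40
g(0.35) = -7.94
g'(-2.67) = 8.68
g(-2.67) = -15.92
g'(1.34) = -7.36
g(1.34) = -13.27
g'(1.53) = -8.12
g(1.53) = -14.74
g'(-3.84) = 13.36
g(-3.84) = -28.81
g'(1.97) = -9.88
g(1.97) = -18.70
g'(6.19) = -26.76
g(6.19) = -96.01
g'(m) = -4*m - 2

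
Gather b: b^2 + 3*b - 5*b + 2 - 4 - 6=b^2 - 2*b - 8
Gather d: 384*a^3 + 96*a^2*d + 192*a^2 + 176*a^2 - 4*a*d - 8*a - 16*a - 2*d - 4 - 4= 384*a^3 + 368*a^2 - 24*a + d*(96*a^2 - 4*a - 2) - 8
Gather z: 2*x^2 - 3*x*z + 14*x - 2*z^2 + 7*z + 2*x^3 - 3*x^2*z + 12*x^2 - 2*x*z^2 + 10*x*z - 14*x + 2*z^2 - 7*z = 2*x^3 + 14*x^2 - 2*x*z^2 + z*(-3*x^2 + 7*x)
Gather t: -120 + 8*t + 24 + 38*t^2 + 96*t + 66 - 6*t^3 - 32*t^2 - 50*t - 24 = -6*t^3 + 6*t^2 + 54*t - 54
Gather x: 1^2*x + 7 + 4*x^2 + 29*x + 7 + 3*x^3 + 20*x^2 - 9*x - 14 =3*x^3 + 24*x^2 + 21*x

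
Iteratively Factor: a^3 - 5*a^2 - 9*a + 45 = (a + 3)*(a^2 - 8*a + 15) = (a - 5)*(a + 3)*(a - 3)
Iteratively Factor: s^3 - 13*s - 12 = (s - 4)*(s^2 + 4*s + 3) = (s - 4)*(s + 3)*(s + 1)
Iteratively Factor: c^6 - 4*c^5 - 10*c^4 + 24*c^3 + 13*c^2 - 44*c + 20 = (c - 1)*(c^5 - 3*c^4 - 13*c^3 + 11*c^2 + 24*c - 20) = (c - 5)*(c - 1)*(c^4 + 2*c^3 - 3*c^2 - 4*c + 4) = (c - 5)*(c - 1)*(c + 2)*(c^3 - 3*c + 2) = (c - 5)*(c - 1)^2*(c + 2)*(c^2 + c - 2) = (c - 5)*(c - 1)^2*(c + 2)^2*(c - 1)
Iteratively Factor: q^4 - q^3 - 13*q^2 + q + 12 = (q - 1)*(q^3 - 13*q - 12) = (q - 1)*(q + 1)*(q^2 - q - 12) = (q - 1)*(q + 1)*(q + 3)*(q - 4)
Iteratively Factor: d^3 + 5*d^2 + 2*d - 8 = (d + 2)*(d^2 + 3*d - 4) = (d - 1)*(d + 2)*(d + 4)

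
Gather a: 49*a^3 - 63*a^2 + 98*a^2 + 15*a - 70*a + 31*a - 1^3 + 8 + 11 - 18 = 49*a^3 + 35*a^2 - 24*a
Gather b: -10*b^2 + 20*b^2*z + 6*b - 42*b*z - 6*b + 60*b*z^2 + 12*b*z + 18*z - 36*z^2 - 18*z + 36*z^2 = b^2*(20*z - 10) + b*(60*z^2 - 30*z)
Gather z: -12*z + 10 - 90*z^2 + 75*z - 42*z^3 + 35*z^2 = -42*z^3 - 55*z^2 + 63*z + 10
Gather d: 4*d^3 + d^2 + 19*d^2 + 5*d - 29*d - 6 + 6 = 4*d^3 + 20*d^2 - 24*d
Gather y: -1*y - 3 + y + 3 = 0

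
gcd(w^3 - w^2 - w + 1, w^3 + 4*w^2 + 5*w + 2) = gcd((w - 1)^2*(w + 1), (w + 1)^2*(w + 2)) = w + 1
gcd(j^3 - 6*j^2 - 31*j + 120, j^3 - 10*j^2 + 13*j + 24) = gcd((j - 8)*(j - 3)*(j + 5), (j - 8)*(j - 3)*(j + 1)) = j^2 - 11*j + 24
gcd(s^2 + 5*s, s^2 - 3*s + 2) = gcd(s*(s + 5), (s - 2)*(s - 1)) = 1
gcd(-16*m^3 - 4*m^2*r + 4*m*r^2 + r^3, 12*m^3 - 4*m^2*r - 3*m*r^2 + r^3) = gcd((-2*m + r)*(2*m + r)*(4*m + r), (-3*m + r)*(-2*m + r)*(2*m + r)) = -4*m^2 + r^2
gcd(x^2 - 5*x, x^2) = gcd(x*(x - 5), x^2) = x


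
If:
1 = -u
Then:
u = -1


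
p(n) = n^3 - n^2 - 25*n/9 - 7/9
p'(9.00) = 222.22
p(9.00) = 622.22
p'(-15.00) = 702.22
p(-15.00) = -3559.11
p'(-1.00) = 2.22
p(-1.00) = 0.00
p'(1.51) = 1.04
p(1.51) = -3.81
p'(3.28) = 22.94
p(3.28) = 14.64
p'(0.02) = -2.82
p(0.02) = -0.83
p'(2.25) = 7.91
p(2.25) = -0.70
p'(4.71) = 54.35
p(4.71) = 68.44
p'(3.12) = 20.19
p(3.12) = 11.19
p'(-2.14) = 15.24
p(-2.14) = -9.21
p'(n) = 3*n^2 - 2*n - 25/9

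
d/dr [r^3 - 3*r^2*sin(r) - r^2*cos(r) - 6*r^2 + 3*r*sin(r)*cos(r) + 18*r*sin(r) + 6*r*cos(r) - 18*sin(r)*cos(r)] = r^2*sin(r) - 3*r^2*cos(r) + 3*r^2 - 12*r*sin(r) + 16*r*cos(r) + 3*r*cos(2*r) - 12*r + 18*sin(r) + 3*sin(2*r)/2 + 6*cos(r) - 18*cos(2*r)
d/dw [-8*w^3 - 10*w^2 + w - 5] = -24*w^2 - 20*w + 1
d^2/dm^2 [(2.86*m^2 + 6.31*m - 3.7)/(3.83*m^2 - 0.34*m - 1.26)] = (5.6843418860808e-14*m^4 + 192.570102*m^3 - 242.838852*m^2 + 211.613628*m - 32.891696)/(56.181887*m^6 - 14.962278*m^5 - 54.120198*m^4 + 9.805328*m^3 + 17.804556*m^2 - 1.619352*m - 2.000376)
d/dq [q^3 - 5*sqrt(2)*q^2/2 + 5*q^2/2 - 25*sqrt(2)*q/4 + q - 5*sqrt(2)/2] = 3*q^2 - 5*sqrt(2)*q + 5*q - 25*sqrt(2)/4 + 1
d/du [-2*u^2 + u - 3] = 1 - 4*u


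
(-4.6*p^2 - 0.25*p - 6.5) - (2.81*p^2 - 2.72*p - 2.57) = -7.41*p^2 + 2.47*p - 3.93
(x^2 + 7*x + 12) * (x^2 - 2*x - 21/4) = x^4 + 5*x^3 - 29*x^2/4 - 243*x/4 - 63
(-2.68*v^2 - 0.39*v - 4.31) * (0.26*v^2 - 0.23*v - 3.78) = -0.6968*v^4 + 0.515*v^3 + 9.0995*v^2 + 2.4655*v + 16.2918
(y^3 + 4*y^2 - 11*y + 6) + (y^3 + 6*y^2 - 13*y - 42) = 2*y^3 + 10*y^2 - 24*y - 36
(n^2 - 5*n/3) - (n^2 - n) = -2*n/3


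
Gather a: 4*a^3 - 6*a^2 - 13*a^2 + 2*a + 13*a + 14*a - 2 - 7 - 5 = 4*a^3 - 19*a^2 + 29*a - 14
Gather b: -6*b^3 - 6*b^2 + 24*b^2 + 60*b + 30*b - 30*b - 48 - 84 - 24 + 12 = -6*b^3 + 18*b^2 + 60*b - 144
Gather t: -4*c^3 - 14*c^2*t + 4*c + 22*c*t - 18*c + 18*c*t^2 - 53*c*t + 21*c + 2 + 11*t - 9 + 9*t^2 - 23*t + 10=-4*c^3 + 7*c + t^2*(18*c + 9) + t*(-14*c^2 - 31*c - 12) + 3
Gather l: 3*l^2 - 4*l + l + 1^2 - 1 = 3*l^2 - 3*l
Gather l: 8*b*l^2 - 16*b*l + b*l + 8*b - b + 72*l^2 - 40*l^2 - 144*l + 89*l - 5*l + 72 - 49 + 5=7*b + l^2*(8*b + 32) + l*(-15*b - 60) + 28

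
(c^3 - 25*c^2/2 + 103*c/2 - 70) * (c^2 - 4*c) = c^5 - 33*c^4/2 + 203*c^3/2 - 276*c^2 + 280*c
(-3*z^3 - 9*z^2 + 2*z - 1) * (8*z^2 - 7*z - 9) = -24*z^5 - 51*z^4 + 106*z^3 + 59*z^2 - 11*z + 9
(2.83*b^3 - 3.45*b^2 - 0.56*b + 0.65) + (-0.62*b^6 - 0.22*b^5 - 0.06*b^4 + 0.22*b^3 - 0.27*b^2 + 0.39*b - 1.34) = -0.62*b^6 - 0.22*b^5 - 0.06*b^4 + 3.05*b^3 - 3.72*b^2 - 0.17*b - 0.69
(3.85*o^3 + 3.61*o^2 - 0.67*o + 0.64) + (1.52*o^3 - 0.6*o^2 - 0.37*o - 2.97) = 5.37*o^3 + 3.01*o^2 - 1.04*o - 2.33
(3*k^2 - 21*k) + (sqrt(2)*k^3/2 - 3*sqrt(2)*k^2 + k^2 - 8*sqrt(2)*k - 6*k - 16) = sqrt(2)*k^3/2 - 3*sqrt(2)*k^2 + 4*k^2 - 27*k - 8*sqrt(2)*k - 16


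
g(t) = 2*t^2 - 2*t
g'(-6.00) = -26.00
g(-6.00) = 84.00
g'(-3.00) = -14.00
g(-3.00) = 24.00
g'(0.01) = -1.96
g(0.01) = -0.02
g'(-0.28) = -3.12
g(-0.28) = 0.72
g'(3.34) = 11.36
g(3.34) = 15.63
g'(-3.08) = -14.32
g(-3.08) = 25.13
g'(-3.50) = -16.00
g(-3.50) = 31.50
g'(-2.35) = -11.40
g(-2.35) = 15.74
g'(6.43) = 23.72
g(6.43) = 69.83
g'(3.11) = 10.44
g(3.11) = 13.12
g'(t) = 4*t - 2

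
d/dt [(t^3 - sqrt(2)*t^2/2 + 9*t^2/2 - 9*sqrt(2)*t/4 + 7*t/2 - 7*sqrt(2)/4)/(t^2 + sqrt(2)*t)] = (4*t^4 + 8*sqrt(2)*t^3 - 18*t^2 + 27*sqrt(2)*t^2 + 14*sqrt(2)*t + 14)/(4*t^2*(t^2 + 2*sqrt(2)*t + 2))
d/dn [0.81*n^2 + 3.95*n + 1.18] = 1.62*n + 3.95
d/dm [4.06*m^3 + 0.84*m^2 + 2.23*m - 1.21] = 12.18*m^2 + 1.68*m + 2.23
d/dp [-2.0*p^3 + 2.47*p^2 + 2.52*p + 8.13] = -6.0*p^2 + 4.94*p + 2.52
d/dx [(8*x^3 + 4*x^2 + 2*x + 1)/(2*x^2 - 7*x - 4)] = (4*x^2 - 32*x - 1)/(x^2 - 8*x + 16)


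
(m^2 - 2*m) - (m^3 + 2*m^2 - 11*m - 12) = -m^3 - m^2 + 9*m + 12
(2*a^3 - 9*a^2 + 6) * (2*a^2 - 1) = 4*a^5 - 18*a^4 - 2*a^3 + 21*a^2 - 6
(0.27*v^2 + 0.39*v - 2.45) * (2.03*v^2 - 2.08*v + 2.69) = 0.5481*v^4 + 0.2301*v^3 - 5.0584*v^2 + 6.1451*v - 6.5905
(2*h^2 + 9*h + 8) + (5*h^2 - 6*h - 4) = 7*h^2 + 3*h + 4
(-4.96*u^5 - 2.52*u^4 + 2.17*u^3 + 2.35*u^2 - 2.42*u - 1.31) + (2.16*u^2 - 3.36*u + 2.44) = -4.96*u^5 - 2.52*u^4 + 2.17*u^3 + 4.51*u^2 - 5.78*u + 1.13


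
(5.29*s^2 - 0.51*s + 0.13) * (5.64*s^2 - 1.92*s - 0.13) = 29.8356*s^4 - 13.0332*s^3 + 1.0247*s^2 - 0.1833*s - 0.0169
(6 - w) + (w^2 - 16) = w^2 - w - 10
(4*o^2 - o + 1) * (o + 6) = 4*o^3 + 23*o^2 - 5*o + 6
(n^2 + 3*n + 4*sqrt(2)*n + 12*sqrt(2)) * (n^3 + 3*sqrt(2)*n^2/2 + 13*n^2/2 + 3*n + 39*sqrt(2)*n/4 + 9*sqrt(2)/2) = n^5 + 11*sqrt(2)*n^4/2 + 19*n^4/2 + 69*n^3/2 + 209*sqrt(2)*n^3/4 + 123*n^2 + 495*sqrt(2)*n^2/4 + 99*sqrt(2)*n/2 + 270*n + 108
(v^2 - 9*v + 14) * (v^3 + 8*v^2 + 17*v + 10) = v^5 - v^4 - 41*v^3 - 31*v^2 + 148*v + 140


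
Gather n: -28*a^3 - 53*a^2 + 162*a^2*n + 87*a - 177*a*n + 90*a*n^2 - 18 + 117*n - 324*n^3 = -28*a^3 - 53*a^2 + 90*a*n^2 + 87*a - 324*n^3 + n*(162*a^2 - 177*a + 117) - 18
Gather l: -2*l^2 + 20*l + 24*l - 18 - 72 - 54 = -2*l^2 + 44*l - 144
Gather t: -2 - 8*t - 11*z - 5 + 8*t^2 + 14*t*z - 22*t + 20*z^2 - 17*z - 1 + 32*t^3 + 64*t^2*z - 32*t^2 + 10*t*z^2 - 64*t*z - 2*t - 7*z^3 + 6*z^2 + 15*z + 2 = 32*t^3 + t^2*(64*z - 24) + t*(10*z^2 - 50*z - 32) - 7*z^3 + 26*z^2 - 13*z - 6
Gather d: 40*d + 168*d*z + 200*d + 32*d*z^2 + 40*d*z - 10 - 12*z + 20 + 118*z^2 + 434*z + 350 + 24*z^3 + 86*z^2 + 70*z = d*(32*z^2 + 208*z + 240) + 24*z^3 + 204*z^2 + 492*z + 360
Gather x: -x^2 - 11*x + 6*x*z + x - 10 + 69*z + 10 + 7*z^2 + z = -x^2 + x*(6*z - 10) + 7*z^2 + 70*z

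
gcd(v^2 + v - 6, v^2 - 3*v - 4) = 1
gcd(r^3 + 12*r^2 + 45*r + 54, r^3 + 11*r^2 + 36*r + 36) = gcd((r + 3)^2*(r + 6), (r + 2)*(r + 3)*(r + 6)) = r^2 + 9*r + 18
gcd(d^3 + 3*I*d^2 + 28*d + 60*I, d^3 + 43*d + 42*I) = d + 6*I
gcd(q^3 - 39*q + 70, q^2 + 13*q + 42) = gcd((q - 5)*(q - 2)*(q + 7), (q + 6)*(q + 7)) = q + 7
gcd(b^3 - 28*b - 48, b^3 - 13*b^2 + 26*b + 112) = b + 2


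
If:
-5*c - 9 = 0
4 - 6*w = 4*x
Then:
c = -9/5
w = 2/3 - 2*x/3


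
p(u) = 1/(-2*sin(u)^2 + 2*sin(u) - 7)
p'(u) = (4*sin(u)*cos(u) - 2*cos(u))/(-2*sin(u)^2 + 2*sin(u) - 7)^2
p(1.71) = -0.14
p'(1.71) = -0.01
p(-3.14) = -0.14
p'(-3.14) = 0.04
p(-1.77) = -0.09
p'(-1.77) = 0.01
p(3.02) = -0.15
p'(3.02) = 0.03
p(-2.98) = -0.14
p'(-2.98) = 0.05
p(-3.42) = -0.15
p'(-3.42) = 0.02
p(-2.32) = -0.10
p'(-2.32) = 0.04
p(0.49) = -0.15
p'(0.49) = -0.00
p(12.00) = -0.12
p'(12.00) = -0.05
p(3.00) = -0.15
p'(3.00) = 0.03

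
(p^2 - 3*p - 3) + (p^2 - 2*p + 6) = 2*p^2 - 5*p + 3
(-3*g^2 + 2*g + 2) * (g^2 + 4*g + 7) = -3*g^4 - 10*g^3 - 11*g^2 + 22*g + 14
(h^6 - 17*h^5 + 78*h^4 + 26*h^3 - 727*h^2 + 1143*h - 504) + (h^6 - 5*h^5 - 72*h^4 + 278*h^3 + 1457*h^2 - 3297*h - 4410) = 2*h^6 - 22*h^5 + 6*h^4 + 304*h^3 + 730*h^2 - 2154*h - 4914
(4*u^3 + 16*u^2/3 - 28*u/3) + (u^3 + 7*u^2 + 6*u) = 5*u^3 + 37*u^2/3 - 10*u/3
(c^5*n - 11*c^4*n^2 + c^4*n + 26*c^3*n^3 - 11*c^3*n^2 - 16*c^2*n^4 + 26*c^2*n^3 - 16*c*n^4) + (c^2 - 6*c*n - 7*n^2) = c^5*n - 11*c^4*n^2 + c^4*n + 26*c^3*n^3 - 11*c^3*n^2 - 16*c^2*n^4 + 26*c^2*n^3 + c^2 - 16*c*n^4 - 6*c*n - 7*n^2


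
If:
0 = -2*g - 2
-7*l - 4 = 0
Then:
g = -1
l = -4/7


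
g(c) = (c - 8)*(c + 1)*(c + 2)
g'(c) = (c - 8)*(c + 1) + (c - 8)*(c + 2) + (c + 1)*(c + 2) = 3*c^2 - 10*c - 22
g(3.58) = -112.96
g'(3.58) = -19.35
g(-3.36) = -36.46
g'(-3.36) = 45.47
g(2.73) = -92.98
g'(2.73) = -26.94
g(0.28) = -22.53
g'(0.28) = -24.56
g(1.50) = -56.88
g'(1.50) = -30.25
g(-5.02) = -158.07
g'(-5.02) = 103.80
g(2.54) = -87.75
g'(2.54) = -28.05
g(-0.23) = -11.22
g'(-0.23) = -19.54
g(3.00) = -100.00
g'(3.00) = -25.00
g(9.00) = 110.00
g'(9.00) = 131.00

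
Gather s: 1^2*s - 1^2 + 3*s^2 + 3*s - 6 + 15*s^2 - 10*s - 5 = 18*s^2 - 6*s - 12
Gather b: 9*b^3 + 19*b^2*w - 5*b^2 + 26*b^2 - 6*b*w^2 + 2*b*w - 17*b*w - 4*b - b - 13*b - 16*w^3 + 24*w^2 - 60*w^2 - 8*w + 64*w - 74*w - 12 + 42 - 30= 9*b^3 + b^2*(19*w + 21) + b*(-6*w^2 - 15*w - 18) - 16*w^3 - 36*w^2 - 18*w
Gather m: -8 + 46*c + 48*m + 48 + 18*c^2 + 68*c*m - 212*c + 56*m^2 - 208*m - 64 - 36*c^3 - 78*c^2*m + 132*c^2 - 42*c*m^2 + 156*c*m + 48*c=-36*c^3 + 150*c^2 - 118*c + m^2*(56 - 42*c) + m*(-78*c^2 + 224*c - 160) - 24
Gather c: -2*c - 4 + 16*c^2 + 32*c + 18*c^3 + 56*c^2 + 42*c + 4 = 18*c^3 + 72*c^2 + 72*c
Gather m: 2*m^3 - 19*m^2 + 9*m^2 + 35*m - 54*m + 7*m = 2*m^3 - 10*m^2 - 12*m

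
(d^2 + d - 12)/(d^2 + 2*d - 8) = (d - 3)/(d - 2)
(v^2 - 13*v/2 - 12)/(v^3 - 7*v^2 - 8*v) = (v + 3/2)/(v*(v + 1))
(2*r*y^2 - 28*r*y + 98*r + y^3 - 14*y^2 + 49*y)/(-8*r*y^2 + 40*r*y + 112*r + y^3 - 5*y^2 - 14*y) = (2*r*y - 14*r + y^2 - 7*y)/(-8*r*y - 16*r + y^2 + 2*y)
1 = 1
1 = 1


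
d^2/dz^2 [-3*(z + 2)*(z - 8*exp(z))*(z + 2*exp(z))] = 18*z^2*exp(z) + 192*z*exp(2*z) + 108*z*exp(z) - 18*z + 576*exp(2*z) + 108*exp(z) - 12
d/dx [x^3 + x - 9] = 3*x^2 + 1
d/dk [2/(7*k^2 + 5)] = -28*k/(7*k^2 + 5)^2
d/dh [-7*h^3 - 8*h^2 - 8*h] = -21*h^2 - 16*h - 8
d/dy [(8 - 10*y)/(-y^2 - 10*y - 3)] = 2*(-5*y^2 + 8*y + 55)/(y^4 + 20*y^3 + 106*y^2 + 60*y + 9)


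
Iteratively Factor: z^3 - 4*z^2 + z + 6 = (z + 1)*(z^2 - 5*z + 6) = (z - 2)*(z + 1)*(z - 3)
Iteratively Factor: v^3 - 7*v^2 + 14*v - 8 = (v - 4)*(v^2 - 3*v + 2) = (v - 4)*(v - 1)*(v - 2)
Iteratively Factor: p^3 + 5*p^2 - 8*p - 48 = (p + 4)*(p^2 + p - 12) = (p + 4)^2*(p - 3)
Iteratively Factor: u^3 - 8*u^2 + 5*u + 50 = (u - 5)*(u^2 - 3*u - 10) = (u - 5)^2*(u + 2)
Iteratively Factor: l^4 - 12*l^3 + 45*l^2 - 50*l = (l - 5)*(l^3 - 7*l^2 + 10*l) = l*(l - 5)*(l^2 - 7*l + 10) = l*(l - 5)^2*(l - 2)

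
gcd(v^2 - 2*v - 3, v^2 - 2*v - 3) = v^2 - 2*v - 3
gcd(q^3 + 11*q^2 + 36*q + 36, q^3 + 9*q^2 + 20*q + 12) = q^2 + 8*q + 12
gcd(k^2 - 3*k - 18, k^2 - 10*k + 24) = k - 6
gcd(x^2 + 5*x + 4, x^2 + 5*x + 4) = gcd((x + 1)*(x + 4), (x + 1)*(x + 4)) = x^2 + 5*x + 4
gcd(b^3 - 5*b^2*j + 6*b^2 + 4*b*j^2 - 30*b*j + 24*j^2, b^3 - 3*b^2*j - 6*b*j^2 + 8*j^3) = b^2 - 5*b*j + 4*j^2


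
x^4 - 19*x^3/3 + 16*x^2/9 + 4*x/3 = x*(x - 6)*(x - 2/3)*(x + 1/3)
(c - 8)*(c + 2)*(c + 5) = c^3 - c^2 - 46*c - 80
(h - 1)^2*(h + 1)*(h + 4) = h^4 + 3*h^3 - 5*h^2 - 3*h + 4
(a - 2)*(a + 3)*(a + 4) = a^3 + 5*a^2 - 2*a - 24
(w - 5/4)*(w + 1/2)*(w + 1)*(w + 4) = w^4 + 17*w^3/4 - 3*w^2/8 - 49*w/8 - 5/2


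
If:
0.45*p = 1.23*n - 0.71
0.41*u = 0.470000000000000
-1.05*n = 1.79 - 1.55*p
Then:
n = 1.33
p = 2.06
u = 1.15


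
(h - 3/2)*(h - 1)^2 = h^3 - 7*h^2/2 + 4*h - 3/2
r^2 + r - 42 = (r - 6)*(r + 7)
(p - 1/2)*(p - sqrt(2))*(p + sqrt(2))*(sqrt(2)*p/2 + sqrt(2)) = sqrt(2)*p^4/2 + 3*sqrt(2)*p^3/4 - 3*sqrt(2)*p^2/2 - 3*sqrt(2)*p/2 + sqrt(2)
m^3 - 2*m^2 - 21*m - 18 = (m - 6)*(m + 1)*(m + 3)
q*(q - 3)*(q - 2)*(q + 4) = q^4 - q^3 - 14*q^2 + 24*q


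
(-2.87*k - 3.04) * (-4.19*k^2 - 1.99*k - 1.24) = 12.0253*k^3 + 18.4489*k^2 + 9.6084*k + 3.7696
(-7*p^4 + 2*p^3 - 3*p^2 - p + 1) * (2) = -14*p^4 + 4*p^3 - 6*p^2 - 2*p + 2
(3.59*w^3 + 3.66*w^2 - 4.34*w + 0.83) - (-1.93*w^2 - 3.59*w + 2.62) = 3.59*w^3 + 5.59*w^2 - 0.75*w - 1.79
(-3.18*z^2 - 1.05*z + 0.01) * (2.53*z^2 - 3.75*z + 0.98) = -8.0454*z^4 + 9.2685*z^3 + 0.8464*z^2 - 1.0665*z + 0.0098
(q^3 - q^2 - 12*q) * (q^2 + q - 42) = q^5 - 55*q^3 + 30*q^2 + 504*q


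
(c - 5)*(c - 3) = c^2 - 8*c + 15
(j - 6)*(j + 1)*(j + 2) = j^3 - 3*j^2 - 16*j - 12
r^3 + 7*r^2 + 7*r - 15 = (r - 1)*(r + 3)*(r + 5)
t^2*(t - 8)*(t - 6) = t^4 - 14*t^3 + 48*t^2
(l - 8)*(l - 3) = l^2 - 11*l + 24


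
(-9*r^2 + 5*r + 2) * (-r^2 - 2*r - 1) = 9*r^4 + 13*r^3 - 3*r^2 - 9*r - 2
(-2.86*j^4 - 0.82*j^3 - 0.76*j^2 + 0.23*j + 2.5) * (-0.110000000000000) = 0.3146*j^4 + 0.0902*j^3 + 0.0836*j^2 - 0.0253*j - 0.275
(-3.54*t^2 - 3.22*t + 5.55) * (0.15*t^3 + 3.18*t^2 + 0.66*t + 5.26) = -0.531*t^5 - 11.7402*t^4 - 11.7435*t^3 - 3.0966*t^2 - 13.2742*t + 29.193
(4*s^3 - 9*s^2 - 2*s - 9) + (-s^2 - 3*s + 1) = 4*s^3 - 10*s^2 - 5*s - 8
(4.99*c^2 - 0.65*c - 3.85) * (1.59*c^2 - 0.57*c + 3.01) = 7.9341*c^4 - 3.8778*c^3 + 9.2689*c^2 + 0.238*c - 11.5885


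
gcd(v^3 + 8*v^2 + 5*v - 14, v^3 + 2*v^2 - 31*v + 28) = v^2 + 6*v - 7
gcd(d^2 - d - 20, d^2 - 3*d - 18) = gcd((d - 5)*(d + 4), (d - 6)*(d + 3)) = 1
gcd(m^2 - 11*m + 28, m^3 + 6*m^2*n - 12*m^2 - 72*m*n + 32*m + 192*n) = m - 4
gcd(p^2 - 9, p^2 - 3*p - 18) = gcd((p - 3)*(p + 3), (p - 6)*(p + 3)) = p + 3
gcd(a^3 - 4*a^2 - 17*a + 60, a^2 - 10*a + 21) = a - 3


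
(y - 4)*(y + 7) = y^2 + 3*y - 28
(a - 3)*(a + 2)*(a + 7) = a^3 + 6*a^2 - 13*a - 42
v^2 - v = v*(v - 1)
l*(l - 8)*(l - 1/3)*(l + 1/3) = l^4 - 8*l^3 - l^2/9 + 8*l/9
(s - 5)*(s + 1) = s^2 - 4*s - 5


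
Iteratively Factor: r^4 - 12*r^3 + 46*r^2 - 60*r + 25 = (r - 5)*(r^3 - 7*r^2 + 11*r - 5) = (r - 5)^2*(r^2 - 2*r + 1) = (r - 5)^2*(r - 1)*(r - 1)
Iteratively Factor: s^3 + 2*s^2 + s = (s + 1)*(s^2 + s) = (s + 1)^2*(s)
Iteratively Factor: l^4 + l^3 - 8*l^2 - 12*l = (l + 2)*(l^3 - l^2 - 6*l) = l*(l + 2)*(l^2 - l - 6) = l*(l + 2)^2*(l - 3)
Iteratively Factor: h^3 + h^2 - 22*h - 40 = (h + 4)*(h^2 - 3*h - 10) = (h - 5)*(h + 4)*(h + 2)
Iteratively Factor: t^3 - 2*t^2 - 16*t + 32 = (t - 4)*(t^2 + 2*t - 8) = (t - 4)*(t - 2)*(t + 4)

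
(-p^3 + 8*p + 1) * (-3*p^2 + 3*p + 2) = 3*p^5 - 3*p^4 - 26*p^3 + 21*p^2 + 19*p + 2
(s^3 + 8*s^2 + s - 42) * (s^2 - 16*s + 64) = s^5 - 8*s^4 - 63*s^3 + 454*s^2 + 736*s - 2688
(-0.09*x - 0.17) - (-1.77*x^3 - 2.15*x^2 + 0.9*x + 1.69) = 1.77*x^3 + 2.15*x^2 - 0.99*x - 1.86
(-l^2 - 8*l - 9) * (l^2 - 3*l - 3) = -l^4 - 5*l^3 + 18*l^2 + 51*l + 27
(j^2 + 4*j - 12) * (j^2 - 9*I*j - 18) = j^4 + 4*j^3 - 9*I*j^3 - 30*j^2 - 36*I*j^2 - 72*j + 108*I*j + 216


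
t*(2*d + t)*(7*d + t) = 14*d^2*t + 9*d*t^2 + t^3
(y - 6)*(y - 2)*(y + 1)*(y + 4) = y^4 - 3*y^3 - 24*y^2 + 28*y + 48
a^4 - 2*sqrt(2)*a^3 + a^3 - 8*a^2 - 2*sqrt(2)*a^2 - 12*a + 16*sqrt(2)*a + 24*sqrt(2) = (a - 3)*(a + 2)^2*(a - 2*sqrt(2))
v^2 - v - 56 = (v - 8)*(v + 7)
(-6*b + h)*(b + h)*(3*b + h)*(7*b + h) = -126*b^4 - 165*b^3*h - 35*b^2*h^2 + 5*b*h^3 + h^4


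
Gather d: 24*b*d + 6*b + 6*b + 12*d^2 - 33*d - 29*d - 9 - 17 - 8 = 12*b + 12*d^2 + d*(24*b - 62) - 34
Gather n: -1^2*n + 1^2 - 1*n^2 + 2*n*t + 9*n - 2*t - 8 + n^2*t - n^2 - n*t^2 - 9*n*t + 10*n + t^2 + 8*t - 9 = n^2*(t - 2) + n*(-t^2 - 7*t + 18) + t^2 + 6*t - 16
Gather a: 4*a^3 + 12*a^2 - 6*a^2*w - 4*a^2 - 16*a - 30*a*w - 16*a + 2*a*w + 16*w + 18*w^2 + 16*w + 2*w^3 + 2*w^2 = 4*a^3 + a^2*(8 - 6*w) + a*(-28*w - 32) + 2*w^3 + 20*w^2 + 32*w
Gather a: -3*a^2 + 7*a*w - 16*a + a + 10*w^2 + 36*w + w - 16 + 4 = -3*a^2 + a*(7*w - 15) + 10*w^2 + 37*w - 12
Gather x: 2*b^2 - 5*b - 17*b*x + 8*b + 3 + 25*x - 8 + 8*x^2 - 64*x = 2*b^2 + 3*b + 8*x^2 + x*(-17*b - 39) - 5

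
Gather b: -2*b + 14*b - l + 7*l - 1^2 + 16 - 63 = 12*b + 6*l - 48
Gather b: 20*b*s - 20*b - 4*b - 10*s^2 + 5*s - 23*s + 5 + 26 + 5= b*(20*s - 24) - 10*s^2 - 18*s + 36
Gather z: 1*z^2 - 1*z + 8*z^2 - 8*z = 9*z^2 - 9*z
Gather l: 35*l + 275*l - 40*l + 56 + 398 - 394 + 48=270*l + 108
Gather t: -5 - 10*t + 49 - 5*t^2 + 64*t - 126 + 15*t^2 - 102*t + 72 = 10*t^2 - 48*t - 10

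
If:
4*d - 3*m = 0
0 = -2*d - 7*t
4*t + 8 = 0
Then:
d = 7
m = 28/3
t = -2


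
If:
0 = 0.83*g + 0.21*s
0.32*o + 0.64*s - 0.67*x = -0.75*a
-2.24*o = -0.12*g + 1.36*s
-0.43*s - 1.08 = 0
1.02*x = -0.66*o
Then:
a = 0.58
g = 0.64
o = 1.56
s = -2.51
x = -1.01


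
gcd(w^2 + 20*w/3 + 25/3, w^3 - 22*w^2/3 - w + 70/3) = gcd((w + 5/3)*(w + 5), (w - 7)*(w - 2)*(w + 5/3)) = w + 5/3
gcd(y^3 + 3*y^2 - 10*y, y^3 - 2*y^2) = y^2 - 2*y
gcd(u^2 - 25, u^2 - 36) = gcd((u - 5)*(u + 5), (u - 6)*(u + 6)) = 1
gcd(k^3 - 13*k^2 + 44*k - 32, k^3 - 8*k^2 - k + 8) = k^2 - 9*k + 8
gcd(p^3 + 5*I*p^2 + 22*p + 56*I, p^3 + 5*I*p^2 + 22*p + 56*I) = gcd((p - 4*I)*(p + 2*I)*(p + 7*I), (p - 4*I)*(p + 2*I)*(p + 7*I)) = p^3 + 5*I*p^2 + 22*p + 56*I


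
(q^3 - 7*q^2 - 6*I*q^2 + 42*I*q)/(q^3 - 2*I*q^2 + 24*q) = (q - 7)/(q + 4*I)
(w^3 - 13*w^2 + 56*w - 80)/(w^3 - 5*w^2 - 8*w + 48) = (w - 5)/(w + 3)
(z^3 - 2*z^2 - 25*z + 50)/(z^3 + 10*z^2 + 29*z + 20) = (z^2 - 7*z + 10)/(z^2 + 5*z + 4)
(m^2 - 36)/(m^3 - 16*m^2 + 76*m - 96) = (m + 6)/(m^2 - 10*m + 16)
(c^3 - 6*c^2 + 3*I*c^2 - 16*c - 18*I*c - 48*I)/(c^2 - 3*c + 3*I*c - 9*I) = (c^2 - 6*c - 16)/(c - 3)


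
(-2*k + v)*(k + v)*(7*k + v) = -14*k^3 - 9*k^2*v + 6*k*v^2 + v^3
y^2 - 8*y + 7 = (y - 7)*(y - 1)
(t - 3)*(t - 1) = t^2 - 4*t + 3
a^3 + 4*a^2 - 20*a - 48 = (a - 4)*(a + 2)*(a + 6)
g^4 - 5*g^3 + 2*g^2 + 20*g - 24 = (g - 3)*(g - 2)^2*(g + 2)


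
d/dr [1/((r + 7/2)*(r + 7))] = 2*(-4*r - 21)/(4*r^4 + 84*r^3 + 637*r^2 + 2058*r + 2401)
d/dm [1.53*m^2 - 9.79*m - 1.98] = 3.06*m - 9.79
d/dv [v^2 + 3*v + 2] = 2*v + 3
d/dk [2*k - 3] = 2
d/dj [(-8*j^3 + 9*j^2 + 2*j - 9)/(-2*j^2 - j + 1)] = (16*j^4 + 16*j^3 - 29*j^2 - 18*j - 7)/(4*j^4 + 4*j^3 - 3*j^2 - 2*j + 1)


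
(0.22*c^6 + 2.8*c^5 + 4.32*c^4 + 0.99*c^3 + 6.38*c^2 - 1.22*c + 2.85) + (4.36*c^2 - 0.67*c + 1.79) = 0.22*c^6 + 2.8*c^5 + 4.32*c^4 + 0.99*c^3 + 10.74*c^2 - 1.89*c + 4.64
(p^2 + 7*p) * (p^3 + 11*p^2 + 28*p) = p^5 + 18*p^4 + 105*p^3 + 196*p^2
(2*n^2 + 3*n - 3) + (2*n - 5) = 2*n^2 + 5*n - 8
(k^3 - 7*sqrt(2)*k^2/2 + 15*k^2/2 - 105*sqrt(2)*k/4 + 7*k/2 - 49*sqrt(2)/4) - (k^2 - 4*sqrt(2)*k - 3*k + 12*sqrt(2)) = k^3 - 7*sqrt(2)*k^2/2 + 13*k^2/2 - 89*sqrt(2)*k/4 + 13*k/2 - 97*sqrt(2)/4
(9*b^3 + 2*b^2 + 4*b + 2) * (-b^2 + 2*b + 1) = -9*b^5 + 16*b^4 + 9*b^3 + 8*b^2 + 8*b + 2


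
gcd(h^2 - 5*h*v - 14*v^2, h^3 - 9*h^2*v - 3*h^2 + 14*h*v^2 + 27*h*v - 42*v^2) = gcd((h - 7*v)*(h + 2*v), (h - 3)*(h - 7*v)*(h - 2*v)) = -h + 7*v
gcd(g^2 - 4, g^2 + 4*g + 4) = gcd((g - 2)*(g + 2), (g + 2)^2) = g + 2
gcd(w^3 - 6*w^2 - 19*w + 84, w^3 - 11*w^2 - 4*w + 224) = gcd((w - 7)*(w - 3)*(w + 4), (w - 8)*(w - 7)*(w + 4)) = w^2 - 3*w - 28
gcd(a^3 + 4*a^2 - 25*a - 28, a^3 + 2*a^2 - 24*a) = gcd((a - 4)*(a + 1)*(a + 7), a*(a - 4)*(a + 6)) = a - 4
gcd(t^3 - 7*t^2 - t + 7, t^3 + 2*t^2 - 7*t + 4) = t - 1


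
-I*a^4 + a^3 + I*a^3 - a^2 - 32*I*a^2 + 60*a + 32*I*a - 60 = (a - 6*I)*(a + 2*I)*(a + 5*I)*(-I*a + I)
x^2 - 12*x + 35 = (x - 7)*(x - 5)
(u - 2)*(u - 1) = u^2 - 3*u + 2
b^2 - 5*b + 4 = (b - 4)*(b - 1)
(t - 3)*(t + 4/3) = t^2 - 5*t/3 - 4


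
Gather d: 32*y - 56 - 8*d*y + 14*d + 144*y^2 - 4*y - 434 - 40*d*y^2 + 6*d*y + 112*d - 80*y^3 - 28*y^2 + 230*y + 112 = d*(-40*y^2 - 2*y + 126) - 80*y^3 + 116*y^2 + 258*y - 378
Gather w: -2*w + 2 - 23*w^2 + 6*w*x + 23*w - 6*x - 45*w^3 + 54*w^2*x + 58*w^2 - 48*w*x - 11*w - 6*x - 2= -45*w^3 + w^2*(54*x + 35) + w*(10 - 42*x) - 12*x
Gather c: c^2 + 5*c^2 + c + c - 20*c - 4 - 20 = 6*c^2 - 18*c - 24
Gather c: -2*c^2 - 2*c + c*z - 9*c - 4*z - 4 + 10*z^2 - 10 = -2*c^2 + c*(z - 11) + 10*z^2 - 4*z - 14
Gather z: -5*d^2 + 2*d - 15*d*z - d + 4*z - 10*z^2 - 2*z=-5*d^2 + d - 10*z^2 + z*(2 - 15*d)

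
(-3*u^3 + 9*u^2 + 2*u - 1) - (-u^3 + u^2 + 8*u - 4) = -2*u^3 + 8*u^2 - 6*u + 3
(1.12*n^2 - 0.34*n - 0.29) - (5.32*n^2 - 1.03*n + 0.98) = -4.2*n^2 + 0.69*n - 1.27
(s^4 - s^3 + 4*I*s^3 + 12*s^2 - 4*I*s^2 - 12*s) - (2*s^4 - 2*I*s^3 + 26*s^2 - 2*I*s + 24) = -s^4 - s^3 + 6*I*s^3 - 14*s^2 - 4*I*s^2 - 12*s + 2*I*s - 24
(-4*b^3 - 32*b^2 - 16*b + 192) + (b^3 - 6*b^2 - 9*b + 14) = -3*b^3 - 38*b^2 - 25*b + 206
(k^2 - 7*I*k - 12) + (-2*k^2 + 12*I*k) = -k^2 + 5*I*k - 12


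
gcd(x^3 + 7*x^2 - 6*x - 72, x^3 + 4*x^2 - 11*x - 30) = x - 3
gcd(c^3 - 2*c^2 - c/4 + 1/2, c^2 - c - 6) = 1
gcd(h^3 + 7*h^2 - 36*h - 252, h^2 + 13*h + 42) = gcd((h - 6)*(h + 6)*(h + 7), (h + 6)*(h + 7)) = h^2 + 13*h + 42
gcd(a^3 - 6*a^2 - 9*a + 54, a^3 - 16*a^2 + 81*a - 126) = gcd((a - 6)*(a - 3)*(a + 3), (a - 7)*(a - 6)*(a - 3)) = a^2 - 9*a + 18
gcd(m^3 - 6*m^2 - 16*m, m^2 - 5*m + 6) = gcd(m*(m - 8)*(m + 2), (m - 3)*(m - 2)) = 1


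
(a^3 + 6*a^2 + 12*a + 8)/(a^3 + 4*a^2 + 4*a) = (a + 2)/a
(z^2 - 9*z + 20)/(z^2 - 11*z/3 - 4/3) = 3*(z - 5)/(3*z + 1)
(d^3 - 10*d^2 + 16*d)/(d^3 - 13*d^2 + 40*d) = (d - 2)/(d - 5)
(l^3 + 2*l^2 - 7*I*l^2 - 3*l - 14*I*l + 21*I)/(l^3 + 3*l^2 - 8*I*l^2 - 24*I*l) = (l^2 - l*(1 + 7*I) + 7*I)/(l*(l - 8*I))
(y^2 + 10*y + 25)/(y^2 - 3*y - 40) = (y + 5)/(y - 8)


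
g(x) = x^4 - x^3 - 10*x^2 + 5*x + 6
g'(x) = 4*x^3 - 3*x^2 - 20*x + 5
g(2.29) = -19.50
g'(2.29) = -8.50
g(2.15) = -18.05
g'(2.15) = -12.11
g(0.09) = 6.37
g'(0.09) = 3.18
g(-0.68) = -1.50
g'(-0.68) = 15.96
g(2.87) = -17.81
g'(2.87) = 17.45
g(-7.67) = 3291.42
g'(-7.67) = -1822.96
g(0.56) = 5.59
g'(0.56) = -6.44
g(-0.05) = 5.73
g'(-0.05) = 5.99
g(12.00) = 17634.00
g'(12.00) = 6245.00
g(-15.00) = 51681.00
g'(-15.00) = -13870.00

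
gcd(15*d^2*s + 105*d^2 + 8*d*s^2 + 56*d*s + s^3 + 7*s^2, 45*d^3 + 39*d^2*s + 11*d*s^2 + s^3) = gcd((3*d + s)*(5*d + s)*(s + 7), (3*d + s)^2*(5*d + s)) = 15*d^2 + 8*d*s + s^2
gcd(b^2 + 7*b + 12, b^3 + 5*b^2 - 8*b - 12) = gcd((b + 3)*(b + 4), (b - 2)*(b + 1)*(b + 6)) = 1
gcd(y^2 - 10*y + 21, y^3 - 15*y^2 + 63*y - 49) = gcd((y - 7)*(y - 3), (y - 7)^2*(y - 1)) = y - 7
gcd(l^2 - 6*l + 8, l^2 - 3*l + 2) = l - 2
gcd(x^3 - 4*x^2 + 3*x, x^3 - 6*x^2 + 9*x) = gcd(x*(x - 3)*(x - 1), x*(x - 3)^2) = x^2 - 3*x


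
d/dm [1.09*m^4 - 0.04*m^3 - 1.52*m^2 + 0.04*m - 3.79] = 4.36*m^3 - 0.12*m^2 - 3.04*m + 0.04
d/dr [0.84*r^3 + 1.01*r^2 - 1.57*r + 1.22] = 2.52*r^2 + 2.02*r - 1.57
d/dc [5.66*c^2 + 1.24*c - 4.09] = 11.32*c + 1.24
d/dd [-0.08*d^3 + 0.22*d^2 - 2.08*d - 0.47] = -0.24*d^2 + 0.44*d - 2.08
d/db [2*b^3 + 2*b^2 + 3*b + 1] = 6*b^2 + 4*b + 3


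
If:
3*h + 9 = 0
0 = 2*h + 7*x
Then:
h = -3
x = 6/7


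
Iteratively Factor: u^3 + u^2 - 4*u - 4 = (u + 1)*(u^2 - 4) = (u + 1)*(u + 2)*(u - 2)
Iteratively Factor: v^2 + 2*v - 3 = (v - 1)*(v + 3)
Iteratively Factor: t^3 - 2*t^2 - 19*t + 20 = (t - 1)*(t^2 - t - 20) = (t - 1)*(t + 4)*(t - 5)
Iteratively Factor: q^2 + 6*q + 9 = (q + 3)*(q + 3)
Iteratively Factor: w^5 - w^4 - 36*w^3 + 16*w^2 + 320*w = (w - 4)*(w^4 + 3*w^3 - 24*w^2 - 80*w) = (w - 4)*(w + 4)*(w^3 - w^2 - 20*w) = w*(w - 4)*(w + 4)*(w^2 - w - 20) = w*(w - 4)*(w + 4)^2*(w - 5)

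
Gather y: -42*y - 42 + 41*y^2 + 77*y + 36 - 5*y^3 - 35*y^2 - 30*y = -5*y^3 + 6*y^2 + 5*y - 6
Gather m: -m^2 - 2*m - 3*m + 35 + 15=-m^2 - 5*m + 50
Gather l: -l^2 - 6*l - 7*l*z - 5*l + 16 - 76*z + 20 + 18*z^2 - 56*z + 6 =-l^2 + l*(-7*z - 11) + 18*z^2 - 132*z + 42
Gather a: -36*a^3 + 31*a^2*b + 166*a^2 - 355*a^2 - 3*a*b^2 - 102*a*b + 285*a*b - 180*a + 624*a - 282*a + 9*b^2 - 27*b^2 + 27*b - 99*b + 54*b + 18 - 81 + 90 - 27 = -36*a^3 + a^2*(31*b - 189) + a*(-3*b^2 + 183*b + 162) - 18*b^2 - 18*b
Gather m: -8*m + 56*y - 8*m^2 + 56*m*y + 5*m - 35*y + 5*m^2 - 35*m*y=-3*m^2 + m*(21*y - 3) + 21*y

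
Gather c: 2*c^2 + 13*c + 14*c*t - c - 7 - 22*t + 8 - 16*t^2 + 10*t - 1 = 2*c^2 + c*(14*t + 12) - 16*t^2 - 12*t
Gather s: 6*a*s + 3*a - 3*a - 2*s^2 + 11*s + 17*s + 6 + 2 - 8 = -2*s^2 + s*(6*a + 28)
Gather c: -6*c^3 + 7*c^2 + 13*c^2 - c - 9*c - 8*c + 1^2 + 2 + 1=-6*c^3 + 20*c^2 - 18*c + 4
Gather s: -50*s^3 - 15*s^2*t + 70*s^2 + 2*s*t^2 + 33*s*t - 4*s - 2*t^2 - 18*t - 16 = -50*s^3 + s^2*(70 - 15*t) + s*(2*t^2 + 33*t - 4) - 2*t^2 - 18*t - 16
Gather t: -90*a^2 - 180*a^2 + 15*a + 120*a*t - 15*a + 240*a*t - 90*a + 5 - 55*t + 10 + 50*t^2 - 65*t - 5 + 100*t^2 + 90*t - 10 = -270*a^2 - 90*a + 150*t^2 + t*(360*a - 30)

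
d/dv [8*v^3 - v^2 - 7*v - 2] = 24*v^2 - 2*v - 7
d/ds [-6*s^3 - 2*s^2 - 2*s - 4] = -18*s^2 - 4*s - 2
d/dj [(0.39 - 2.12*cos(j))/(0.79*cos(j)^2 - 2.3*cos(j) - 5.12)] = (-1.6748*cos(j)^2 + 0.6162*cos(j) - 11.7514)*sin(j)/(0.6241*cos(j)^4 - 3.634*cos(j)^3 - 2.7996*cos(j)^2 + 23.552*cos(j) + 26.2144)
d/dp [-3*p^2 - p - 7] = -6*p - 1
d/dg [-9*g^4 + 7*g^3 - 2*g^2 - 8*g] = -36*g^3 + 21*g^2 - 4*g - 8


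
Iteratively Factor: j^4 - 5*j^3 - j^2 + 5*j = (j + 1)*(j^3 - 6*j^2 + 5*j) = (j - 1)*(j + 1)*(j^2 - 5*j) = (j - 5)*(j - 1)*(j + 1)*(j)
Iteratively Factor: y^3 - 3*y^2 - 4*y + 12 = (y - 3)*(y^2 - 4) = (y - 3)*(y - 2)*(y + 2)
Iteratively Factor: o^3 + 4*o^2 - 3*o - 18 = (o + 3)*(o^2 + o - 6) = (o + 3)^2*(o - 2)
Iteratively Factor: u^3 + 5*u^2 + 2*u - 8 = (u + 2)*(u^2 + 3*u - 4) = (u + 2)*(u + 4)*(u - 1)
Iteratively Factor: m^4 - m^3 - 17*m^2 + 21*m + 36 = (m - 3)*(m^3 + 2*m^2 - 11*m - 12) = (m - 3)^2*(m^2 + 5*m + 4) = (m - 3)^2*(m + 1)*(m + 4)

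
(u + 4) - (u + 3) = 1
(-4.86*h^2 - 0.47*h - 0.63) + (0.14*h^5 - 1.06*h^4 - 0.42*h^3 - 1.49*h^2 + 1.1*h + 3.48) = 0.14*h^5 - 1.06*h^4 - 0.42*h^3 - 6.35*h^2 + 0.63*h + 2.85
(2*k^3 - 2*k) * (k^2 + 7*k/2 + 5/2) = 2*k^5 + 7*k^4 + 3*k^3 - 7*k^2 - 5*k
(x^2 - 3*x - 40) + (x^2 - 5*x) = 2*x^2 - 8*x - 40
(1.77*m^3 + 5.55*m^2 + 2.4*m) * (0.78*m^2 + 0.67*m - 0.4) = 1.3806*m^5 + 5.5149*m^4 + 4.8825*m^3 - 0.612*m^2 - 0.96*m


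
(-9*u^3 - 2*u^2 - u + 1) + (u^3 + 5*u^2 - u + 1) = -8*u^3 + 3*u^2 - 2*u + 2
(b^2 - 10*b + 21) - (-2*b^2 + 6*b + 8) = 3*b^2 - 16*b + 13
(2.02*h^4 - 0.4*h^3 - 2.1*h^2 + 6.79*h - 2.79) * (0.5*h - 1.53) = 1.01*h^5 - 3.2906*h^4 - 0.438*h^3 + 6.608*h^2 - 11.7837*h + 4.2687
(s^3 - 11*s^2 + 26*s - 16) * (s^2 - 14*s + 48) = s^5 - 25*s^4 + 228*s^3 - 908*s^2 + 1472*s - 768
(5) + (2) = 7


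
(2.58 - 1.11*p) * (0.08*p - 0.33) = -0.0888*p^2 + 0.5727*p - 0.8514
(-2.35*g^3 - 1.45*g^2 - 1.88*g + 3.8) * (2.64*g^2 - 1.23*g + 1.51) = -6.204*g^5 - 0.9375*g^4 - 6.7282*g^3 + 10.1549*g^2 - 7.5128*g + 5.738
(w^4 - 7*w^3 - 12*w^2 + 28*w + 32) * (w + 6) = w^5 - w^4 - 54*w^3 - 44*w^2 + 200*w + 192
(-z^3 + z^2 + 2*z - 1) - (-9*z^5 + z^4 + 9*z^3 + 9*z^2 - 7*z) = 9*z^5 - z^4 - 10*z^3 - 8*z^2 + 9*z - 1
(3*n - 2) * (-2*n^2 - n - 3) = -6*n^3 + n^2 - 7*n + 6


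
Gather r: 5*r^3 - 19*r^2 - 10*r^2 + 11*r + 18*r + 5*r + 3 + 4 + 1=5*r^3 - 29*r^2 + 34*r + 8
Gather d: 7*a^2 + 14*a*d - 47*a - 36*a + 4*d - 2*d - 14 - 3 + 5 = 7*a^2 - 83*a + d*(14*a + 2) - 12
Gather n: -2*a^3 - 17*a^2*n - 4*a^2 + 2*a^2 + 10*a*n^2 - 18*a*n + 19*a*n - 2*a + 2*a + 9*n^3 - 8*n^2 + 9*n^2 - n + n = -2*a^3 - 2*a^2 + 9*n^3 + n^2*(10*a + 1) + n*(-17*a^2 + a)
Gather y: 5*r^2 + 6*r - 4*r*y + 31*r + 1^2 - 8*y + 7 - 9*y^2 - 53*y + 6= 5*r^2 + 37*r - 9*y^2 + y*(-4*r - 61) + 14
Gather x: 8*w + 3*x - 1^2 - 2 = 8*w + 3*x - 3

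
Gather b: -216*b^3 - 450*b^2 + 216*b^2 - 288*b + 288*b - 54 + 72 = -216*b^3 - 234*b^2 + 18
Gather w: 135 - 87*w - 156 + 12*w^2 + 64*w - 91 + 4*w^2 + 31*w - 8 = 16*w^2 + 8*w - 120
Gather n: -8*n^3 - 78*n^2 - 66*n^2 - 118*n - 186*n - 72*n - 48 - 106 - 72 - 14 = -8*n^3 - 144*n^2 - 376*n - 240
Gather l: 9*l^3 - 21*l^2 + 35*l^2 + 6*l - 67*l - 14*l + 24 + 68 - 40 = 9*l^3 + 14*l^2 - 75*l + 52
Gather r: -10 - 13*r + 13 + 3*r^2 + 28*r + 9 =3*r^2 + 15*r + 12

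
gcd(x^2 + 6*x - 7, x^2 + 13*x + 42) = x + 7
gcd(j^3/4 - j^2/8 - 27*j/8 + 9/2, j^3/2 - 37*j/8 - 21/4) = 1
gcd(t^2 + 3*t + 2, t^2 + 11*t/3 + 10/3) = t + 2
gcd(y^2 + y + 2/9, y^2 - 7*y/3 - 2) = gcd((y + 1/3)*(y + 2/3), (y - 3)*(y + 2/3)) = y + 2/3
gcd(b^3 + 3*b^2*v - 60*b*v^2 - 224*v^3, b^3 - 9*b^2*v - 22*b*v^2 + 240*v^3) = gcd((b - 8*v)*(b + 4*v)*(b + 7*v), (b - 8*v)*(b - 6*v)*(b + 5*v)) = -b + 8*v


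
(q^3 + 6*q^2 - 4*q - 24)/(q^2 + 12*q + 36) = (q^2 - 4)/(q + 6)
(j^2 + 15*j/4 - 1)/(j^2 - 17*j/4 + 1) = (j + 4)/(j - 4)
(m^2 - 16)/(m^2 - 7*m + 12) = (m + 4)/(m - 3)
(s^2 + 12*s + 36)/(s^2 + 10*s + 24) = (s + 6)/(s + 4)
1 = 1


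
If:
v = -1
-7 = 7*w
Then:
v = -1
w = -1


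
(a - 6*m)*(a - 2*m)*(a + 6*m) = a^3 - 2*a^2*m - 36*a*m^2 + 72*m^3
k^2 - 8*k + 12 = (k - 6)*(k - 2)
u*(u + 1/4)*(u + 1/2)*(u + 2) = u^4 + 11*u^3/4 + 13*u^2/8 + u/4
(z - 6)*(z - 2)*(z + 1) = z^3 - 7*z^2 + 4*z + 12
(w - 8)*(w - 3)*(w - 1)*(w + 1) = w^4 - 11*w^3 + 23*w^2 + 11*w - 24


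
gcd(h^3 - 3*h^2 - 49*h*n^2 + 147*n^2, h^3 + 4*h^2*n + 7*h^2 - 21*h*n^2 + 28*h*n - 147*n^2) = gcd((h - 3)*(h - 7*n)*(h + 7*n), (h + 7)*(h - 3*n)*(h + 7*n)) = h + 7*n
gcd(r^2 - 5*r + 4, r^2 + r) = 1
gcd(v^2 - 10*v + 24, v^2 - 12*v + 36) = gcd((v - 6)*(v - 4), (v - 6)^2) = v - 6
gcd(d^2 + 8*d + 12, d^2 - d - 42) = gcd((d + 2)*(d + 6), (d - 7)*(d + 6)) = d + 6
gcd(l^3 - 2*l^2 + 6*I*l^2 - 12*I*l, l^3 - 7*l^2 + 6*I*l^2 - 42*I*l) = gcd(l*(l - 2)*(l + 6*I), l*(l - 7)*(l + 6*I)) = l^2 + 6*I*l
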